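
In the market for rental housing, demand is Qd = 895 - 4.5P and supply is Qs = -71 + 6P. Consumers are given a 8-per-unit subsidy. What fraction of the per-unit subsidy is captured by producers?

Pre-subsidy: 895 - 4.5P = -71 + 6P gives P* = 92, Q* = 481.
With the rebate, buyers effectively pay Pb = Ps − 8, where Ps is the price sellers receive.
Demand in terms of Ps becomes Qd = 895 − 4.5(Ps − 8) = 931 - 4.5Ps. Setting this equal to supply: 931 - 4.5Ps = -71 + 6Ps, so Ps = 668/7.
Buyers pay Pb = 668/7 − 8 = 612/7; Q' = -71 + 6·(668/7) = 3511/7.
Buyers' price falls by P* − Pb = 92 − 612/7 = 32/7; sellers' price rises by Ps − P* = 668/7 − 92 = 24/7.
So producers capture (24/7)/8 = 3/7 of each unit of subsidy.

Producer share = 3/7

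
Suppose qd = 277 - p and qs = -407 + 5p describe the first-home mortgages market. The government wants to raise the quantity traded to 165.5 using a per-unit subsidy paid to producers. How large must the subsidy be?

Required subsidy s = 3 per unit

At q = 165.5, invert demand for the buyer price: pb = (277 − 165.5)/1 = 111.5; invert supply for the seller price: ps = (165.5 − (-407))/5 = 114.5.
The subsidy must fill the gap: s = ps − pb = 114.5 − 111.5 = 3.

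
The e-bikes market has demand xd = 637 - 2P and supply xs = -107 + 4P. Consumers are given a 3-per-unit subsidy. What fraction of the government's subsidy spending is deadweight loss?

DWL / government spending = 2/393

Pre-subsidy: 637 - 2P = -107 + 4P gives P* = 124, x* = 389.
With the rebate, buyers effectively pay Pb = Ps − 3, where Ps is the price sellers receive.
Demand in terms of Ps becomes xd = 637 − 2(Ps − 3) = 643 - 2Ps. Setting this equal to supply: 643 - 2Ps = -107 + 4Ps, so Ps = 125.
Buyers pay Pb = 125 − 3 = 122; x' = -107 + 4·125 = 393.
ΔCS = ½(389 + 393)(124 − 122) = 782; ΔPS = ½(389 + 393)(125 − 124) = 391.
Government spending = 3 × 393 = 1179.
DWL = ½ × 3 × (393 − 389) = 6; fraction = 6 / 1179 = 2/393.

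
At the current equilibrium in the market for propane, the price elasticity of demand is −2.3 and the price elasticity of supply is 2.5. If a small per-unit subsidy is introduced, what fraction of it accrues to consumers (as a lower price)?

For a small subsidy around the equilibrium, the benefit split depends on the relative slopes, which at a point are proportional to the elasticities.
Buyer share = εs/(εs + |εd|) = 2.5/(2.5 + 2.3) = 25/48; seller share = |εd|/(εs + |εd|) = 23/48.

Consumer share = 25/48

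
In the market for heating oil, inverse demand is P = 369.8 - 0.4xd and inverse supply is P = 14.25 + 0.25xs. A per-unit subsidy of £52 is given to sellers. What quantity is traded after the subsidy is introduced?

Pre-subsidy: 369.8 - 0.4x = 14.25 + 0.25x gives x* = 547 and P* = 151.
With the subsidy, sellers receive Ps = Pb + 52 for each unit, where Pb is the price buyers pay.
On the curves, Pb = 369.8 - 0.4x and Ps = 14.25 + 0.25x; the wedge Ps − Pb = 52 gives 14.25 + 0.25x − (369.8 - 0.4x) = 52, so x' = 627.
Then Pb = 369.8 − 0.4·627 = 119 and Ps = 14.25 + 0.25·627 = 171.

x' = 627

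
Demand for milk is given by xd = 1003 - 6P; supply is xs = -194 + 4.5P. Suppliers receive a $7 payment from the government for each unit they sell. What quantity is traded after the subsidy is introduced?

Pre-subsidy: 1003 - 6P = -194 + 4.5P gives P* = 114, x* = 319.
With the subsidy, sellers receive Ps = Pb + 7 for each unit, where Pb is the price buyers pay.
Supply in terms of Pb becomes xs = -194 + 4.5(Pb + 7) = -162.5 + 4.5Pb. Setting this equal to demand: 1003 - 6Pb = -162.5 + 4.5Pb, so Pb = 111.
Sellers receive Ps = 111 + 7 = 118; x' = 1003 − 6·111 = 337.

x' = 337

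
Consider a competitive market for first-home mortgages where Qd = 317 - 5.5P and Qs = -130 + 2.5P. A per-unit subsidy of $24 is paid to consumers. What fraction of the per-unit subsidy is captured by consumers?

Consumer share = 0.3125

Pre-subsidy: 317 - 5.5P = -130 + 2.5P gives P* = 55.875, Q* = 9.6875.
With the rebate, buyers effectively pay Pb = Ps − 24, where Ps is the price sellers receive.
Demand in terms of Ps becomes Qd = 317 − 5.5(Ps − 24) = 449 - 5.5Ps. Setting this equal to supply: 449 - 5.5Ps = -130 + 2.5Ps, so Ps = 72.375.
Buyers pay Pb = 72.375 − 24 = 48.375; Q' = -130 + 2.5·72.375 = 50.9375.
Buyers' price falls by P* − Pb = 55.875 − 48.375 = 7.5; sellers' price rises by Ps − P* = 72.375 − 55.875 = 16.5.
So consumers capture 7.5/24 = 0.3125 of each unit of subsidy.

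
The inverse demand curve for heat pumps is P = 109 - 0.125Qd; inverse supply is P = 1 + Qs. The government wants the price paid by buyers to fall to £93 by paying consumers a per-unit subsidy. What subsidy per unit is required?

Required subsidy s = £36 per unit

At a buyer price of 93, quantity demanded is 872 − 8·93 = 128.
Sellers supply 128 only when they receive Ps = 1 + 1·128 = 129.
s = Ps − Pb = 129 − 93 = 36.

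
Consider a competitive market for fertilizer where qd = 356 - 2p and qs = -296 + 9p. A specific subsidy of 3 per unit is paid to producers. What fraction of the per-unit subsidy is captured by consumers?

Consumer share = 9/11

Pre-subsidy: 356 - 2p = -296 + 9p gives p* = 652/11, q* = 2612/11.
With the subsidy, sellers receive ps = pb + 3 for each unit, where pb is the price buyers pay.
Supply in terms of pb becomes qs = -296 + 9(pb + 3) = -269 + 9pb. Setting this equal to demand: 356 - 2pb = -269 + 9pb, so pb = 625/11.
Sellers receive ps = 625/11 + 3 = 658/11; q' = 356 − 2·(625/11) = 2666/11.
Buyers' price falls by p* − pb = 652/11 − 625/11 = 27/11; sellers' price rises by ps − p* = 658/11 − 652/11 = 6/11.
So consumers capture (27/11)/3 = 9/11 of each unit of subsidy.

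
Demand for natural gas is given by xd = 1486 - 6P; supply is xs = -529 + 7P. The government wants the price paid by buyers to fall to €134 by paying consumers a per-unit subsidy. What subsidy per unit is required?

At a buyer price of 134, quantity demanded is 1486 − 6·134 = 682.
Sellers supply 682 only when they receive Ps with -529 + 7·Ps = 682, i.e. Ps = 173.
s = Ps − Pb = 173 − 134 = 39.

Required subsidy s = €39 per unit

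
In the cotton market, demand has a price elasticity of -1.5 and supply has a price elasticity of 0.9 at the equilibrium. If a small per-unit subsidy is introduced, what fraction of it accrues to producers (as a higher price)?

For a small subsidy around the equilibrium, the benefit split depends on the relative slopes, which at a point are proportional to the elasticities.
Buyer share = εs/(εs + |εd|) = 0.9/(0.9 + 1.5) = 0.375; seller share = |εd|/(εs + |εd|) = 0.625.
So producers capture 0.625 of the subsidy.

Producer share = 0.625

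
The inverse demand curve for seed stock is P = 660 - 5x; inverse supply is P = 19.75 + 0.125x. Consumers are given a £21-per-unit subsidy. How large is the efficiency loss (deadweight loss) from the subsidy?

Pre-subsidy: 660 - 5x = 19.75 + 0.125x gives x* = 5122/41 and P* = 1450/41.
With the rebate, buyers effectively pay Pb = Ps − 21, where Ps is the price sellers receive.
On the curves, Pb = 660 - 5x and Ps = 19.75 + 0.125x; the wedge Ps − Pb = 21 gives 19.75 + 0.125x − (660 - 5x) = 21, so x' = 5290/41.
Then Pb = 660 − 5·(5290/41) = 610/41 and Ps = 19.75 + 0.125·(5290/41) = 1471/41.
The subsidy expands output by 5290/41 − 5122/41 = 168/41 past the efficient level; on those units the gap between marginal cost and willingness to pay runs from 0 up to 21.
DWL = ½ × 21 × 168/41 = 1764/41.

Deadweight loss = 1764/41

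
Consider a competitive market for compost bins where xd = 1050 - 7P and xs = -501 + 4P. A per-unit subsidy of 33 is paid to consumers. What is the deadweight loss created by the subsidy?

Pre-subsidy: 1050 - 7P = -501 + 4P gives P* = 141, x* = 63.
With the rebate, buyers effectively pay Pb = Ps − 33, where Ps is the price sellers receive.
Demand in terms of Ps becomes xd = 1050 − 7(Ps − 33) = 1281 - 7Ps. Setting this equal to supply: 1281 - 7Ps = -501 + 4Ps, so Ps = 162.
Buyers pay Pb = 162 − 33 = 129; x' = -501 + 4·162 = 147.
The subsidy expands output by 147 − 63 = 84 past the efficient level; on those units the gap between marginal cost and willingness to pay runs from 0 up to 33.
DWL = ½ × 33 × 84 = 1386.

Deadweight loss = 1386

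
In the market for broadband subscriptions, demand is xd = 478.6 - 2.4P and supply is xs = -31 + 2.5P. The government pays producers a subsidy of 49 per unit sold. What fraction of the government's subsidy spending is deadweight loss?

DWL / government spending = 30/289

Pre-subsidy: 478.6 - 2.4P = -31 + 2.5P gives P* = 104, x* = 229.
With the subsidy, sellers receive Ps = Pb + 49 for each unit, where Pb is the price buyers pay.
Supply in terms of Pb becomes xs = -31 + 2.5(Pb + 49) = 91.5 + 2.5Pb. Setting this equal to demand: 478.6 - 2.4Pb = 91.5 + 2.5Pb, so Pb = 79.
Sellers receive Ps = 79 + 49 = 128; x' = 478.6 − 2.4·79 = 289.
ΔCS = ½(229 + 289)(104 − 79) = 6475; ΔPS = ½(229 + 289)(128 − 104) = 6216.
Government spending = 49 × 289 = 14161.
DWL = ½ × 49 × (289 − 229) = 1470; fraction = 1470 / 14161 = 30/289.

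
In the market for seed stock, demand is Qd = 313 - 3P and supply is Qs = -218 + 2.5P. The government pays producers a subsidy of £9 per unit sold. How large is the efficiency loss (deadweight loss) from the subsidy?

Pre-subsidy: 313 - 3P = -218 + 2.5P gives P* = 1062/11, Q* = 257/11.
With the subsidy, sellers receive Ps = Pb + 9 for each unit, where Pb is the price buyers pay.
Supply in terms of Pb becomes Qs = -218 + 2.5(Pb + 9) = -195.5 + 2.5Pb. Setting this equal to demand: 313 - 3Pb = -195.5 + 2.5Pb, so Pb = 1017/11.
Sellers receive Ps = 1017/11 + 9 = 1116/11; Q' = 313 − 3·(1017/11) = 392/11.
The subsidy expands output by 392/11 − 257/11 = 135/11 past the efficient level; on those units the gap between marginal cost and willingness to pay runs from 0 up to 9.
DWL = ½ × 9 × 135/11 = 1215/22.

Deadweight loss = 1215/22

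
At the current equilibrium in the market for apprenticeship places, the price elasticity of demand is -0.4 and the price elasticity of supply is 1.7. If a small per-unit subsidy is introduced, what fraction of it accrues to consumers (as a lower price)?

For a small subsidy around the equilibrium, the benefit split depends on the relative slopes, which at a point are proportional to the elasticities.
Buyer share = εs/(εs + |εd|) = 1.7/(1.7 + 0.4) = 17/21; seller share = |εd|/(εs + |εd|) = 4/21.

Consumer share = 17/21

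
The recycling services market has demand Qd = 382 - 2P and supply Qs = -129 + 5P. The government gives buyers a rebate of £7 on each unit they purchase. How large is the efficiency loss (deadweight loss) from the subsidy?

Pre-subsidy: 382 - 2P = -129 + 5P gives P* = 73, Q* = 236.
With the rebate, buyers effectively pay Pb = Ps − 7, where Ps is the price sellers receive.
Demand in terms of Ps becomes Qd = 382 − 2(Ps − 7) = 396 - 2Ps. Setting this equal to supply: 396 - 2Ps = -129 + 5Ps, so Ps = 75.
Buyers pay Pb = 75 − 7 = 68; Q' = -129 + 5·75 = 246.
The subsidy expands output by 246 − 236 = 10 past the efficient level; on those units the gap between marginal cost and willingness to pay runs from 0 up to 7.
DWL = ½ × 7 × 10 = 35.

Deadweight loss = £35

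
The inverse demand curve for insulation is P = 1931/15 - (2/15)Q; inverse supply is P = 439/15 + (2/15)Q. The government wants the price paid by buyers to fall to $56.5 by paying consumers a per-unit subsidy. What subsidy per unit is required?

At a buyer price of 56.5, quantity demanded is 965.5 − 7.5·56.5 = 541.75.
Sellers supply 541.75 only when they receive Ps = 439/15 + (2/15)·541.75 = 101.5.
s = Ps − Pb = 101.5 − 56.5 = 45.

Required subsidy s = $45 per unit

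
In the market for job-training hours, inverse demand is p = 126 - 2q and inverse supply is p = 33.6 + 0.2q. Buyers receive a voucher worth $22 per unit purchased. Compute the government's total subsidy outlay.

Government cost = $1144

Pre-subsidy: 126 - 2q = 33.6 + 0.2q gives q* = 42 and p* = 42.
With the rebate, buyers effectively pay pb = ps − 22, where ps is the price sellers receive.
On the curves, pb = 126 - 2q and ps = 33.6 + 0.2q; the wedge ps − pb = 22 gives 33.6 + 0.2q − (126 - 2q) = 22, so q' = 52.
Then pb = 126 − 2·52 = 22 and ps = 33.6 + 0.2·52 = 44.
Government outlay = subsidy × quantity = 22 × 52 = 1144.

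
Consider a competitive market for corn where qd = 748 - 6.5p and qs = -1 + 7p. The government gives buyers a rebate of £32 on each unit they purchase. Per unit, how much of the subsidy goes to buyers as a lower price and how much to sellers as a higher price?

Buyers gain 448/27 per unit; sellers gain 416/27 per unit

Pre-subsidy: 748 - 6.5p = -1 + 7p gives p* = 1498/27, q* = 10459/27.
With the rebate, buyers effectively pay pb = ps − 32, where ps is the price sellers receive.
Demand in terms of ps becomes qd = 748 − 6.5(ps − 32) = 956 - 6.5ps. Setting this equal to supply: 956 - 6.5ps = -1 + 7ps, so ps = 638/9.
Buyers pay pb = 638/9 − 32 = 350/9; q' = -1 + 7·(638/9) = 4457/9.
Buyers' price falls by p* − pb = 1498/27 − 350/9 = 448/27; sellers' price rises by ps − p* = 638/9 − 1498/27 = 416/27.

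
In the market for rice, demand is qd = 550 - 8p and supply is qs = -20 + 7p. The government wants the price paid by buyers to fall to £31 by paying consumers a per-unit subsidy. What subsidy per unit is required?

At a buyer price of 31, quantity demanded is 550 − 8·31 = 302.
Sellers supply 302 only when they receive ps with -20 + 7·ps = 302, i.e. ps = 46.
s = ps − pb = 46 − 31 = 15.

Required subsidy s = £15 per unit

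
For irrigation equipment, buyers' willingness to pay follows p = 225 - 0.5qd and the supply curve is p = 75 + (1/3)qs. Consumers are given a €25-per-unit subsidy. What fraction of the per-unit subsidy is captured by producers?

Pre-subsidy: 225 - 0.5q = 75 + (1/3)q gives q* = 180 and p* = 135.
With the rebate, buyers effectively pay pb = ps − 25, where ps is the price sellers receive.
On the curves, pb = 225 - 0.5q and ps = 75 + (1/3)q; the wedge ps − pb = 25 gives 75 + (1/3)q − (225 - 0.5q) = 25, so q' = 210.
Then pb = 225 − 0.5·210 = 120 and ps = 75 + (1/3)·210 = 145.
Buyers' price falls by p* − pb = 135 − 120 = 15; sellers' price rises by ps − p* = 145 − 135 = 10.
So producers capture 10/25 = 0.4 of each unit of subsidy.

Producer share = 0.4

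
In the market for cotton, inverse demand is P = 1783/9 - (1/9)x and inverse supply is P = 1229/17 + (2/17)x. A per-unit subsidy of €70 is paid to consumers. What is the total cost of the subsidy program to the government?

Government cost = €59920

Pre-subsidy: 1783/9 - (1/9)x = 1229/17 + (2/17)x gives x* = 550 and P* = 137.
With the rebate, buyers effectively pay Pb = Ps − 70, where Ps is the price sellers receive.
On the curves, Pb = 1783/9 - (1/9)x and Ps = 1229/17 + (2/17)x; the wedge Ps − Pb = 70 gives 1229/17 + (2/17)x − (1783/9 - (1/9)x) = 70, so x' = 856.
Then Pb = 1783/9 − (1/9)·856 = 103 and Ps = 1229/17 + (2/17)·856 = 173.
Government outlay = subsidy × quantity = 70 × 856 = 59920.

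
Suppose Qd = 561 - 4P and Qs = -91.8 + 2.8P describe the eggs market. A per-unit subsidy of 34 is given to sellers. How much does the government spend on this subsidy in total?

Pre-subsidy: 561 - 4P = -91.8 + 2.8P gives P* = 96, Q* = 177.
With the subsidy, sellers receive Ps = Pb + 34 for each unit, where Pb is the price buyers pay.
Supply in terms of Pb becomes Qs = -91.8 + 2.8(Pb + 34) = 3.4 + 2.8Pb. Setting this equal to demand: 561 - 4Pb = 3.4 + 2.8Pb, so Pb = 82.
Sellers receive Ps = 82 + 34 = 116; Q' = 561 − 4·82 = 233.
Government outlay = subsidy × quantity = 34 × 233 = 7922.

Government cost = 7922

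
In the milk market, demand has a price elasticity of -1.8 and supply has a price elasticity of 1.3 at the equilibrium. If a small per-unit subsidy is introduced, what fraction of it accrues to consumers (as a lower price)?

For a small subsidy around the equilibrium, the benefit split depends on the relative slopes, which at a point are proportional to the elasticities.
Buyer share = εs/(εs + |εd|) = 1.3/(1.3 + 1.8) = 13/31; seller share = |εd|/(εs + |εd|) = 18/31.

Consumer share = 13/31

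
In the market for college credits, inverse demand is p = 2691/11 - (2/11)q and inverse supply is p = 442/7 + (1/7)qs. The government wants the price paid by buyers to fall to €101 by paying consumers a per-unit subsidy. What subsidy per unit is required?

Required subsidy s = €75 per unit

At a buyer price of 101, quantity demanded is 1345.5 − 5.5·101 = 790.
Sellers supply 790 only when they receive ps = 442/7 + (1/7)·790 = 176.
s = ps − pb = 176 − 101 = 75.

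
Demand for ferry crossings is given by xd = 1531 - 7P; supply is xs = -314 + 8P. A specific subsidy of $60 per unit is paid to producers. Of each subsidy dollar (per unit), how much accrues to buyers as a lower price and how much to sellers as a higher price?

Buyers gain $32 per unit; sellers gain $28 per unit

Pre-subsidy: 1531 - 7P = -314 + 8P gives P* = 123, x* = 670.
With the subsidy, sellers receive Ps = Pb + 60 for each unit, where Pb is the price buyers pay.
Supply in terms of Pb becomes xs = -314 + 8(Pb + 60) = 166 + 8Pb. Setting this equal to demand: 1531 - 7Pb = 166 + 8Pb, so Pb = 91.
Sellers receive Ps = 91 + 60 = 151; x' = 1531 − 7·91 = 894.
Buyers' price falls by P* − Pb = 123 − 91 = 32; sellers' price rises by Ps − P* = 151 − 123 = 28.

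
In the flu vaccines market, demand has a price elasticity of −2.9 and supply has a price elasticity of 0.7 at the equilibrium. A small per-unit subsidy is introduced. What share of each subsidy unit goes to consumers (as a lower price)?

For a small subsidy around the equilibrium, the benefit split depends on the relative slopes, which at a point are proportional to the elasticities.
Buyer share = εs/(εs + |εd|) = 0.7/(0.7 + 2.9) = 7/36; seller share = |εd|/(εs + |εd|) = 29/36.

Consumer share = 7/36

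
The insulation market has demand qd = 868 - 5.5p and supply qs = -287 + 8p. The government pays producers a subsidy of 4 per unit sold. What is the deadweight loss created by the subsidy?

Deadweight loss = 704/27

Pre-subsidy: 868 - 5.5p = -287 + 8p gives p* = 770/9, q* = 3577/9.
With the subsidy, sellers receive ps = pb + 4 for each unit, where pb is the price buyers pay.
Supply in terms of pb becomes qs = -287 + 8(pb + 4) = -255 + 8pb. Setting this equal to demand: 868 - 5.5pb = -255 + 8pb, so pb = 2246/27.
Sellers receive ps = 2246/27 + 4 = 2354/27; q' = 868 − 5.5·(2246/27) = 11083/27.
The subsidy expands output by 11083/27 − 3577/9 = 352/27 past the efficient level; on those units the gap between marginal cost and willingness to pay runs from 0 up to 4.
DWL = ½ × 4 × 352/27 = 704/27.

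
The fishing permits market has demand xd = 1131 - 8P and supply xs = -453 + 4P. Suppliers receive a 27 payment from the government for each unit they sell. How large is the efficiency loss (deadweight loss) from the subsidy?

Deadweight loss = 972

Pre-subsidy: 1131 - 8P = -453 + 4P gives P* = 132, x* = 75.
With the subsidy, sellers receive Ps = Pb + 27 for each unit, where Pb is the price buyers pay.
Supply in terms of Pb becomes xs = -453 + 4(Pb + 27) = -345 + 4Pb. Setting this equal to demand: 1131 - 8Pb = -345 + 4Pb, so Pb = 123.
Sellers receive Ps = 123 + 27 = 150; x' = 1131 − 8·123 = 147.
The subsidy expands output by 147 − 75 = 72 past the efficient level; on those units the gap between marginal cost and willingness to pay runs from 0 up to 27.
DWL = ½ × 27 × 72 = 972.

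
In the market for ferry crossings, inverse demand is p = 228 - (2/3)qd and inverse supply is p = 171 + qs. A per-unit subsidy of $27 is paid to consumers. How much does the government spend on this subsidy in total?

Pre-subsidy: 228 - (2/3)q = 171 + q gives q* = 34.2 and p* = 205.2.
With the rebate, buyers effectively pay pb = ps − 27, where ps is the price sellers receive.
On the curves, pb = 228 - (2/3)q and ps = 171 + q; the wedge ps − pb = 27 gives 171 + q − (228 - (2/3)q) = 27, so q' = 50.4.
Then pb = 228 − (2/3)·50.4 = 194.4 and ps = 171 + 1·50.4 = 221.4.
Government outlay = subsidy × quantity = 27 × 50.4 = 1360.8.

Government cost = $1360.8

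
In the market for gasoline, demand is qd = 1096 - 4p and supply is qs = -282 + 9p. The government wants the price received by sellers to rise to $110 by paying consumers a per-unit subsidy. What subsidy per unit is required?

Required subsidy s = $13 per unit

At a seller price of 110, quantity supplied is -282 + 9·110 = 708.
Buyers absorb 708 only when they pay pb with 1096 − 4·pb = 708, i.e. pb = 97.
s = ps − pb = 110 − 97 = 13.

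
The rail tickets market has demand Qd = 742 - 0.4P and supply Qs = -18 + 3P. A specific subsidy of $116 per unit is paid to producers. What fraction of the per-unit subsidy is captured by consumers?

Consumer share = 15/17

Pre-subsidy: 742 - 0.4P = -18 + 3P gives P* = 3800/17, Q* = 11094/17.
With the subsidy, sellers receive Ps = Pb + 116 for each unit, where Pb is the price buyers pay.
Supply in terms of Pb becomes Qs = -18 + 3(Pb + 116) = 330 + 3Pb. Setting this equal to demand: 742 - 0.4Pb = 330 + 3Pb, so Pb = 2060/17.
Sellers receive Ps = 2060/17 + 116 = 4032/17; Q' = 742 − 0.4·(2060/17) = 11790/17.
Buyers' price falls by P* − Pb = 3800/17 − 2060/17 = 1740/17; sellers' price rises by Ps − P* = 4032/17 − 3800/17 = 232/17.
So consumers capture (1740/17)/116 = 15/17 of each unit of subsidy.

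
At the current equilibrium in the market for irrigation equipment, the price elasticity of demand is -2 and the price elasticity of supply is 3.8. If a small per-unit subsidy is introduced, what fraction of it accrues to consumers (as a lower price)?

For a small subsidy around the equilibrium, the benefit split depends on the relative slopes, which at a point are proportional to the elasticities.
Buyer share = εs/(εs + |εd|) = 3.8/(3.8 + 2) = 19/29; seller share = |εd|/(εs + |εd|) = 10/29.

Consumer share = 19/29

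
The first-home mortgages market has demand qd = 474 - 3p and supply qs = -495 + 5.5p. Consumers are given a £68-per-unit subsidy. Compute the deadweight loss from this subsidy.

Pre-subsidy: 474 - 3p = -495 + 5.5p gives p* = 114, q* = 132.
With the rebate, buyers effectively pay pb = ps − 68, where ps is the price sellers receive.
Demand in terms of ps becomes qd = 474 − 3(ps − 68) = 678 - 3ps. Setting this equal to supply: 678 - 3ps = -495 + 5.5ps, so ps = 138.
Buyers pay pb = 138 − 68 = 70; q' = -495 + 5.5·138 = 264.
The subsidy expands output by 264 − 132 = 132 past the efficient level; on those units the gap between marginal cost and willingness to pay runs from 0 up to 68.
DWL = ½ × 68 × 132 = 4488.

Deadweight loss = £4488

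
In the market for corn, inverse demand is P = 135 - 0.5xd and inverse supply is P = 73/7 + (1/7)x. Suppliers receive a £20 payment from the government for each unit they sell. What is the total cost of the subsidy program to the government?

Government cost = 40480/9

Pre-subsidy: 135 - 0.5x = 73/7 + (1/7)x gives x* = 1744/9 and P* = 343/9.
With the subsidy, sellers receive Ps = Pb + 20 for each unit, where Pb is the price buyers pay.
On the curves, Pb = 135 - 0.5x and Ps = 73/7 + (1/7)x; the wedge Ps − Pb = 20 gives 73/7 + (1/7)x − (135 - 0.5x) = 20, so x' = 2024/9.
Then Pb = 135 − 0.5·(2024/9) = 203/9 and Ps = 73/7 + (1/7)·(2024/9) = 383/9.
Government outlay = subsidy × quantity = 20 × 2024/9 = 40480/9.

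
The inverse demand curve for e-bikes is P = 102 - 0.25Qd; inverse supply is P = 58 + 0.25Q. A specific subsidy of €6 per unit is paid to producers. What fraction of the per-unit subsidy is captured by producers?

Pre-subsidy: 102 - 0.25Q = 58 + 0.25Q gives Q* = 88 and P* = 80.
With the subsidy, sellers receive Ps = Pb + 6 for each unit, where Pb is the price buyers pay.
On the curves, Pb = 102 - 0.25Q and Ps = 58 + 0.25Q; the wedge Ps − Pb = 6 gives 58 + 0.25Q − (102 - 0.25Q) = 6, so Q' = 100.
Then Pb = 102 − 0.25·100 = 77 and Ps = 58 + 0.25·100 = 83.
Buyers' price falls by P* − Pb = 80 − 77 = 3; sellers' price rises by Ps − P* = 83 − 80 = 3.
So producers capture 3/6 = 0.5 of each unit of subsidy.

Producer share = 0.5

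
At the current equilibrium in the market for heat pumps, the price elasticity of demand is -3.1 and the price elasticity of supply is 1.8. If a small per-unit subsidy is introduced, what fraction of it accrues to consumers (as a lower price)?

For a small subsidy around the equilibrium, the benefit split depends on the relative slopes, which at a point are proportional to the elasticities.
Buyer share = εs/(εs + |εd|) = 1.8/(1.8 + 3.1) = 18/49; seller share = |εd|/(εs + |εd|) = 31/49.

Consumer share = 18/49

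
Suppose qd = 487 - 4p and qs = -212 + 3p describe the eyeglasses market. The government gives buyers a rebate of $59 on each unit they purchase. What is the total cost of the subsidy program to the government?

Government cost = 77939/7

Pre-subsidy: 487 - 4p = -212 + 3p gives p* = 699/7, q* = 613/7.
With the rebate, buyers effectively pay pb = ps − 59, where ps is the price sellers receive.
Demand in terms of ps becomes qd = 487 − 4(ps − 59) = 723 - 4ps. Setting this equal to supply: 723 - 4ps = -212 + 3ps, so ps = 935/7.
Buyers pay pb = 935/7 − 59 = 522/7; q' = -212 + 3·(935/7) = 1321/7.
Government outlay = subsidy × quantity = 59 × 1321/7 = 77939/7.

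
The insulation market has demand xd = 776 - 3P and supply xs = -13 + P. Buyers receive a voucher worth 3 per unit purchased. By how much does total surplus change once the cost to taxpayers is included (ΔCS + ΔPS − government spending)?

Pre-subsidy: 776 - 3P = -13 + P gives P* = 197.25, x* = 184.25.
With the rebate, buyers effectively pay Pb = Ps − 3, where Ps is the price sellers receive.
Demand in terms of Ps becomes xd = 776 − 3(Ps − 3) = 785 - 3Ps. Setting this equal to supply: 785 - 3Ps = -13 + Ps, so Ps = 199.5.
Buyers pay Pb = 199.5 − 3 = 196.5; x' = -13 + 1·199.5 = 186.5.
ΔCS = ½(184.25 + 186.5)(197.25 − 196.5) = 139.03125; ΔPS = ½(184.25 + 186.5)(199.5 − 197.25) = 417.09375.
Government spending = 3 × 186.5 = 559.5.
Net change = 139.03125 + 417.09375 − 559.5 = -3.375. The loss equals the DWL triangle ½·3·2.25.

Net change in total surplus = -3.375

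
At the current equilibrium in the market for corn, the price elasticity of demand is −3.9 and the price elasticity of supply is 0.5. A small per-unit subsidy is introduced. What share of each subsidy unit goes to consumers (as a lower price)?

For a small subsidy around the equilibrium, the benefit split depends on the relative slopes, which at a point are proportional to the elasticities.
Buyer share = εs/(εs + |εd|) = 0.5/(0.5 + 3.9) = 5/44; seller share = |εd|/(εs + |εd|) = 39/44.

Consumer share = 5/44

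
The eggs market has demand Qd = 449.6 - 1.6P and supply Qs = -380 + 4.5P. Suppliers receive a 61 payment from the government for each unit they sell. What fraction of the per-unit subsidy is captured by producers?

Pre-subsidy: 449.6 - 1.6P = -380 + 4.5P gives P* = 136, Q* = 232.
With the subsidy, sellers receive Ps = Pb + 61 for each unit, where Pb is the price buyers pay.
Supply in terms of Pb becomes Qs = -380 + 4.5(Pb + 61) = -105.5 + 4.5Pb. Setting this equal to demand: 449.6 - 1.6Pb = -105.5 + 4.5Pb, so Pb = 91.
Sellers receive Ps = 91 + 61 = 152; Q' = 449.6 − 1.6·91 = 304.
Buyers' price falls by P* − Pb = 136 − 91 = 45; sellers' price rises by Ps − P* = 152 − 136 = 16.
So producers capture 16/61 = 16/61 of each unit of subsidy.

Producer share = 16/61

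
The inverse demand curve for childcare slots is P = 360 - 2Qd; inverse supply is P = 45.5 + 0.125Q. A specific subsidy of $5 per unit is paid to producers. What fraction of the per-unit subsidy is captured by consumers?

Consumer share = 16/17

Pre-subsidy: 360 - 2Q = 45.5 + 0.125Q gives Q* = 148 and P* = 64.
With the subsidy, sellers receive Ps = Pb + 5 for each unit, where Pb is the price buyers pay.
On the curves, Pb = 360 - 2Q and Ps = 45.5 + 0.125Q; the wedge Ps − Pb = 5 gives 45.5 + 0.125Q − (360 - 2Q) = 5, so Q' = 2556/17.
Then Pb = 360 − 2·(2556/17) = 1008/17 and Ps = 45.5 + 0.125·(2556/17) = 1093/17.
Buyers' price falls by P* − Pb = 64 − 1008/17 = 80/17; sellers' price rises by Ps − P* = 1093/17 − 64 = 5/17.
So consumers capture (80/17)/5 = 16/17 of each unit of subsidy.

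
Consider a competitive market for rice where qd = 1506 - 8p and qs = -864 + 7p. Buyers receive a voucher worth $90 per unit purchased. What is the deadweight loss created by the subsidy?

Pre-subsidy: 1506 - 8p = -864 + 7p gives p* = 158, q* = 242.
With the rebate, buyers effectively pay pb = ps − 90, where ps is the price sellers receive.
Demand in terms of ps becomes qd = 1506 − 8(ps − 90) = 2226 - 8ps. Setting this equal to supply: 2226 - 8ps = -864 + 7ps, so ps = 206.
Buyers pay pb = 206 − 90 = 116; q' = -864 + 7·206 = 578.
The subsidy expands output by 578 − 242 = 336 past the efficient level; on those units the gap between marginal cost and willingness to pay runs from 0 up to 90.
DWL = ½ × 90 × 336 = 15120.

Deadweight loss = $15120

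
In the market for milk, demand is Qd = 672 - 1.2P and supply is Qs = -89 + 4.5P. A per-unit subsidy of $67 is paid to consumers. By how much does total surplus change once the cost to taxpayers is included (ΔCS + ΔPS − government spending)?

Pre-subsidy: 672 - 1.2P = -89 + 4.5P gives P* = 7610/57, Q* = 9724/19.
With the rebate, buyers effectively pay Pb = Ps − 67, where Ps is the price sellers receive.
Demand in terms of Ps becomes Qd = 672 − 1.2(Ps − 67) = 752.4 - 1.2Ps. Setting this equal to supply: 752.4 - 1.2Ps = -89 + 4.5Ps, so Ps = 8414/57.
Buyers pay Pb = 8414/57 − 67 = 4595/57; Q' = -89 + 4.5·(8414/57) = 10930/19.
ΔCS = ½(9724/19 + 10930/19)(7610/57 − 4595/57) = 10378635/361; ΔPS = ½(9724/19 + 10930/19)(8414/57 − 7610/57) = 2767636/361.
Government spending = 67 × 10930/19 = 732310/19.
Net change = 10378635/361 + 2767636/361 − 732310/19 = -40401/19. The loss equals the DWL triangle ½·67·1206/19.

Net change in total surplus = -40401/19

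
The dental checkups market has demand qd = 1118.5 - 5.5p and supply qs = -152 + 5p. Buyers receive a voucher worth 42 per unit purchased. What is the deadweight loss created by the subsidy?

Pre-subsidy: 1118.5 - 5.5p = -152 + 5p gives p* = 121, q* = 453.
With the rebate, buyers effectively pay pb = ps − 42, where ps is the price sellers receive.
Demand in terms of ps becomes qd = 1118.5 − 5.5(ps − 42) = 1349.5 - 5.5ps. Setting this equal to supply: 1349.5 - 5.5ps = -152 + 5ps, so ps = 143.
Buyers pay pb = 143 − 42 = 101; q' = -152 + 5·143 = 563.
The subsidy expands output by 563 − 453 = 110 past the efficient level; on those units the gap between marginal cost and willingness to pay runs from 0 up to 42.
DWL = ½ × 42 × 110 = 2310.

Deadweight loss = 2310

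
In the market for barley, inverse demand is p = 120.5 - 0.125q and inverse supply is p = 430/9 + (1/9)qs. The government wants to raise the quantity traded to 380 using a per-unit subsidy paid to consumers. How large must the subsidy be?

At q = 380, from the demand curve buyers pay pb = 120.5 − 0.125·380 = 73; from the supply curve sellers need ps = 430/9 + (1/9)·380 = 90.
The subsidy must fill the gap: s = ps − pb = 90 − 73 = 17.

Required subsidy s = 17 per unit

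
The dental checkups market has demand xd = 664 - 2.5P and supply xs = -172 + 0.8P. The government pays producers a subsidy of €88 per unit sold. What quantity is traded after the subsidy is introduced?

x' = 84

Pre-subsidy: 664 - 2.5P = -172 + 0.8P gives P* = 760/3, x* = 92/3.
With the subsidy, sellers receive Ps = Pb + 88 for each unit, where Pb is the price buyers pay.
Supply in terms of Pb becomes xs = -172 + 0.8(Pb + 88) = -101.6 + 0.8Pb. Setting this equal to demand: 664 - 2.5Pb = -101.6 + 0.8Pb, so Pb = 232.
Sellers receive Ps = 232 + 88 = 320; x' = 664 − 2.5·232 = 84.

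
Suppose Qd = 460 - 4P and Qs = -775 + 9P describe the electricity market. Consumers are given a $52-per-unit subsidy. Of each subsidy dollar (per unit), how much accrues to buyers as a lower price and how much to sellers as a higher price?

Pre-subsidy: 460 - 4P = -775 + 9P gives P* = 95, Q* = 80.
With the rebate, buyers effectively pay Pb = Ps − 52, where Ps is the price sellers receive.
Demand in terms of Ps becomes Qd = 460 − 4(Ps − 52) = 668 - 4Ps. Setting this equal to supply: 668 - 4Ps = -775 + 9Ps, so Ps = 111.
Buyers pay Pb = 111 − 52 = 59; Q' = -775 + 9·111 = 224.
Buyers' price falls by P* − Pb = 95 − 59 = 36; sellers' price rises by Ps − P* = 111 − 95 = 16.

Buyers gain $36 per unit; sellers gain $16 per unit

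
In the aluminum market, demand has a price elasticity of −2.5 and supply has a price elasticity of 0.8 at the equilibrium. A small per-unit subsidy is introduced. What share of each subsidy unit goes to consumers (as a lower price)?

Consumer share = 8/33

For a small subsidy around the equilibrium, the benefit split depends on the relative slopes, which at a point are proportional to the elasticities.
Buyer share = εs/(εs + |εd|) = 0.8/(0.8 + 2.5) = 8/33; seller share = |εd|/(εs + |εd|) = 25/33.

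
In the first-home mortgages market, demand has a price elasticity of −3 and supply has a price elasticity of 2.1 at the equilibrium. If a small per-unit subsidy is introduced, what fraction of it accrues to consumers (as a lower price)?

For a small subsidy around the equilibrium, the benefit split depends on the relative slopes, which at a point are proportional to the elasticities.
Buyer share = εs/(εs + |εd|) = 2.1/(2.1 + 3) = 7/17; seller share = |εd|/(εs + |εd|) = 10/17.

Consumer share = 7/17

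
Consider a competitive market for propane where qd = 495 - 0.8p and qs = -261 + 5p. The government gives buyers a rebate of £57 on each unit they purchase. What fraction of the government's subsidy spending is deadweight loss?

Pre-subsidy: 495 - 0.8p = -261 + 5p gives p* = 3780/29, q* = 11331/29.
With the rebate, buyers effectively pay pb = ps − 57, where ps is the price sellers receive.
Demand in terms of ps becomes qd = 495 − 0.8(ps − 57) = 540.6 - 0.8ps. Setting this equal to supply: 540.6 - 0.8ps = -261 + 5ps, so ps = 4008/29.
Buyers pay pb = 4008/29 − 57 = 2355/29; q' = -261 + 5·(4008/29) = 12471/29.
ΔCS = ½(11331/29 + 12471/29)(3780/29 − 2355/29) = 16958925/841; ΔPS = ½(11331/29 + 12471/29)(4008/29 − 3780/29) = 2713428/841.
Government spending = 57 × 12471/29 = 710847/29.
DWL = ½ × 57 × (12471/29 − 11331/29) = 32490/29; fraction = (32490/29) / (710847/29) = 190/4157.

DWL / government spending = 190/4157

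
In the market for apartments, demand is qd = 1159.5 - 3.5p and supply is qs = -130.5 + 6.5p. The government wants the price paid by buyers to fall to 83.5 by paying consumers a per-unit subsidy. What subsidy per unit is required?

At a buyer price of 83.5, quantity demanded is 1159.5 − 3.5·83.5 = 867.25.
Sellers supply 867.25 only when they receive ps with -130.5 + 6.5·ps = 867.25, i.e. ps = 153.5.
s = ps − pb = 153.5 − 83.5 = 70.

Required subsidy s = 70 per unit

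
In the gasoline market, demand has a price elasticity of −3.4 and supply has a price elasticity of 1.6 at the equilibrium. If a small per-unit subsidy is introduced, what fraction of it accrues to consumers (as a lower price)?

For a small subsidy around the equilibrium, the benefit split depends on the relative slopes, which at a point are proportional to the elasticities.
Buyer share = εs/(εs + |εd|) = 1.6/(1.6 + 3.4) = 0.32; seller share = |εd|/(εs + |εd|) = 0.68.

Consumer share = 0.32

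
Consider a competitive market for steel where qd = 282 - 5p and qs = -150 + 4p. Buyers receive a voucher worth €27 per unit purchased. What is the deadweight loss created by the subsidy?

Deadweight loss = €810

Pre-subsidy: 282 - 5p = -150 + 4p gives p* = 48, q* = 42.
With the rebate, buyers effectively pay pb = ps − 27, where ps is the price sellers receive.
Demand in terms of ps becomes qd = 282 − 5(ps − 27) = 417 - 5ps. Setting this equal to supply: 417 - 5ps = -150 + 4ps, so ps = 63.
Buyers pay pb = 63 − 27 = 36; q' = -150 + 4·63 = 102.
The subsidy expands output by 102 − 42 = 60 past the efficient level; on those units the gap between marginal cost and willingness to pay runs from 0 up to 27.
DWL = ½ × 27 × 60 = 810.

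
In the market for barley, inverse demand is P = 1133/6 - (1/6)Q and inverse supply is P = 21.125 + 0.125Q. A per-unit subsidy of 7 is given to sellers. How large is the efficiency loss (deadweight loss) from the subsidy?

Pre-subsidy: 1133/6 - (1/6)Q = 21.125 + 0.125Q gives Q* = 575 and P* = 93.
With the subsidy, sellers receive Ps = Pb + 7 for each unit, where Pb is the price buyers pay.
On the curves, Pb = 1133/6 - (1/6)Q and Ps = 21.125 + 0.125Q; the wedge Ps − Pb = 7 gives 21.125 + 0.125Q − (1133/6 - (1/6)Q) = 7, so Q' = 599.
Then Pb = 1133/6 − (1/6)·599 = 89 and Ps = 21.125 + 0.125·599 = 96.
The subsidy expands output by 599 − 575 = 24 past the efficient level; on those units the gap between marginal cost and willingness to pay runs from 0 up to 7.
DWL = ½ × 7 × 24 = 84.

Deadweight loss = 84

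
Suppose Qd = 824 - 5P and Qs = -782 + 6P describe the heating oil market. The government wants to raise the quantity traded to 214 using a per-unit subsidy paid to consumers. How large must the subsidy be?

At Q = 214, invert demand for the buyer price: Pb = (824 − 214)/5 = 122; invert supply for the seller price: Ps = (214 − (-782))/6 = 166.
The subsidy must fill the gap: s = Ps − Pb = 166 − 122 = 44.

Required subsidy s = 44 per unit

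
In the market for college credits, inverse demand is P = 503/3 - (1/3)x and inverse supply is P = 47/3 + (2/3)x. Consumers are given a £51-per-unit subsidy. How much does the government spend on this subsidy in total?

Government cost = £10353

Pre-subsidy: 503/3 - (1/3)x = 47/3 + (2/3)x gives x* = 152 and P* = 117.
With the rebate, buyers effectively pay Pb = Ps − 51, where Ps is the price sellers receive.
On the curves, Pb = 503/3 - (1/3)x and Ps = 47/3 + (2/3)x; the wedge Ps − Pb = 51 gives 47/3 + (2/3)x − (503/3 - (1/3)x) = 51, so x' = 203.
Then Pb = 503/3 − (1/3)·203 = 100 and Ps = 47/3 + (2/3)·203 = 151.
Government outlay = subsidy × quantity = 51 × 203 = 10353.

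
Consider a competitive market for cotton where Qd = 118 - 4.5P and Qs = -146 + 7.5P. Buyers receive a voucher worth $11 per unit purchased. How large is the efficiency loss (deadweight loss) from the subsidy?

Pre-subsidy: 118 - 4.5P = -146 + 7.5P gives P* = 22, Q* = 19.
With the rebate, buyers effectively pay Pb = Ps − 11, where Ps is the price sellers receive.
Demand in terms of Ps becomes Qd = 118 − 4.5(Ps − 11) = 167.5 - 4.5Ps. Setting this equal to supply: 167.5 - 4.5Ps = -146 + 7.5Ps, so Ps = 26.125.
Buyers pay Pb = 26.125 − 11 = 15.125; Q' = -146 + 7.5·26.125 = 49.9375.
The subsidy expands output by 49.9375 − 19 = 30.9375 past the efficient level; on those units the gap between marginal cost and willingness to pay runs from 0 up to 11.
DWL = ½ × 11 × 30.9375 = 170.15625.

Deadweight loss = $170.15625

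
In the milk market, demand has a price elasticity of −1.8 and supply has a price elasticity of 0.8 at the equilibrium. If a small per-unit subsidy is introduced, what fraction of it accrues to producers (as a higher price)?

For a small subsidy around the equilibrium, the benefit split depends on the relative slopes, which at a point are proportional to the elasticities.
Buyer share = εs/(εs + |εd|) = 0.8/(0.8 + 1.8) = 4/13; seller share = |εd|/(εs + |εd|) = 9/13.
So producers capture 9/13 of the subsidy.

Producer share = 9/13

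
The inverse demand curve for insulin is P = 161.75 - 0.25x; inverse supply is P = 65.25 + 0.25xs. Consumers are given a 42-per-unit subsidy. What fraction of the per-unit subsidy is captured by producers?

Pre-subsidy: 161.75 - 0.25x = 65.25 + 0.25x gives x* = 193 and P* = 113.5.
With the rebate, buyers effectively pay Pb = Ps − 42, where Ps is the price sellers receive.
On the curves, Pb = 161.75 - 0.25x and Ps = 65.25 + 0.25x; the wedge Ps − Pb = 42 gives 65.25 + 0.25x − (161.75 - 0.25x) = 42, so x' = 277.
Then Pb = 161.75 − 0.25·277 = 92.5 and Ps = 65.25 + 0.25·277 = 134.5.
Buyers' price falls by P* − Pb = 113.5 − 92.5 = 21; sellers' price rises by Ps − P* = 134.5 − 113.5 = 21.
So producers capture 21/42 = 0.5 of each unit of subsidy.

Producer share = 0.5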